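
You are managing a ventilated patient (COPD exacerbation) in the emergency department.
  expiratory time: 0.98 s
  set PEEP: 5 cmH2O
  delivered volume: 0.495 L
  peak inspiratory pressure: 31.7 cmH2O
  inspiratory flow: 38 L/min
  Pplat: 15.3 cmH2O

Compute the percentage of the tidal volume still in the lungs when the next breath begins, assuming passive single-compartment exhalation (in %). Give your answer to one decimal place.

Flow: 38 L/min ÷ 60 = 0.6333 L/s.
R = (PIP − Pplat)/V̇ = (31.7 − 15.3) / 0.6333 = 16.4/0.6333 = 25.896 cmH2O·s/L.
C = Vt/(Pplat − PEEP) = 495.0 / (15.3 − 5) = 495.0/10.3 = 48.058 mL/cmH2O.
τ = R × C = 25.896 × 0.04806 L/cmH2O = 1.245 s.
Fraction remaining at end-expiration = e^(−Te/τ) = e^(−0.98/1.245) = 0.4551 → 45.51%.

45.5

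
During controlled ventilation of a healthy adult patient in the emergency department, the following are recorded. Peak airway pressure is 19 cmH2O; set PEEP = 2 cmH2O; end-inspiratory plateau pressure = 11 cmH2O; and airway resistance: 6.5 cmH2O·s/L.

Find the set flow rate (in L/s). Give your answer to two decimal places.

flow = (PIP − Pplat) / Raw = 8.0 / 6.5 = 1.231 L/s.

1.23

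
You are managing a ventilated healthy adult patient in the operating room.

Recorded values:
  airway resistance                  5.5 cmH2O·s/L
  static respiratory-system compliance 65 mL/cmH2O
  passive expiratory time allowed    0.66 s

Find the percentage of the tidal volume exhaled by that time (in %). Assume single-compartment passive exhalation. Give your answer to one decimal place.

84.2

τ = R × C = 5.5 × 65 mL/cmH2O = 5.5 × 0.065 L/cmH2O = 0.3575 s.
Passive exhalation: V(t)/V₀ = e^(−t/τ) = e^(−0.66/0.3575) = 0.1578.
Fraction exhaled = 1 − 0.1578 = 0.8422 → 84.22%.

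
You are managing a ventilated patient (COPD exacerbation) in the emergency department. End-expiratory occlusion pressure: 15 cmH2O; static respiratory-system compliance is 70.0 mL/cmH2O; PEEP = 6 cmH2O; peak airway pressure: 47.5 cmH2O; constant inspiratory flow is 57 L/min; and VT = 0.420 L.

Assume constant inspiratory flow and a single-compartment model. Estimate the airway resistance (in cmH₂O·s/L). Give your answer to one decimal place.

27.9

Flow: 57 L/min ÷ 60 = 0.95 L/s.
Total PEEP = 15 cmH2O (set 6 + intrinsic 9); this is the baseline alveolar pressure.
Equation of motion (constant flow): PIP = Vt/C + R·V̇ + PEEP.
R·V̇ = PIP − Vt/C − PEEP = 47.5 − 420/70.0 − 15 = 47.5 − 6.0 − 15 = 26.5 cmH2O.
R = 26.5 / 0.95 = 27.895 cmH2O·s/L.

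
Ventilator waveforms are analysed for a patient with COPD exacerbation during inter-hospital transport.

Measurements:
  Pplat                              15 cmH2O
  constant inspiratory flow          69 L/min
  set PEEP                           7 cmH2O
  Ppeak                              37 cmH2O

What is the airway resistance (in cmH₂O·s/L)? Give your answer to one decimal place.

19.1

Flow: 69 L/min ÷ 60 = 1.15 L/s.
Raw = (PIP − Pplat) / flow = (37 − 15) / 1.15 = 22.0 / 1.15 = 19.13 cmH2O·s/L.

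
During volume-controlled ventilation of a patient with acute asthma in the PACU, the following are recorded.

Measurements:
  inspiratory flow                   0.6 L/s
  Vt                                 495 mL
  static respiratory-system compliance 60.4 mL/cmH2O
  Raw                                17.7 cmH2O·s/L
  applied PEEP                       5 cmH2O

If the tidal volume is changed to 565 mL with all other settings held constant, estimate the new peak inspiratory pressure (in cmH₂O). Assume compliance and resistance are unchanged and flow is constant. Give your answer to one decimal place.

PIP = Vt/C + R·V̇ + PEEP (constant-flow equation of motion).
Only the elastic term changes: ΔPIP = ΔVt / C = (565 − 495) / 60.4 = 1.159 cmH2O.
Original PIP = 495/60.4 + 17.7×0.6 + 5 = 23.815 cmH2O; new PIP = 23.815 + (1.159) = 24.974 cmH2O.

25.0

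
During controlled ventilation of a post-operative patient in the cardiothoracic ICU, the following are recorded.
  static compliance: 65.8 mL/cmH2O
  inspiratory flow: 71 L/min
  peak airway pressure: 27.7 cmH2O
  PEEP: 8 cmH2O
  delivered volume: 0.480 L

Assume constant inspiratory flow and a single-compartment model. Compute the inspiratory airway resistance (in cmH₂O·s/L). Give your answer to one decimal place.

10.5

Flow: 71 L/min ÷ 60 = 1.1833 L/s.
Equation of motion (constant flow): PIP = Vt/C + R·V̇ + PEEP.
R·V̇ = PIP − Vt/C − PEEP = 27.7 − 480/65.8 − 8 = 27.7 − 7.295 − 8 = 12.405 cmH2O.
R = 12.405 / 1.1833 = 10.483 cmH2O·s/L.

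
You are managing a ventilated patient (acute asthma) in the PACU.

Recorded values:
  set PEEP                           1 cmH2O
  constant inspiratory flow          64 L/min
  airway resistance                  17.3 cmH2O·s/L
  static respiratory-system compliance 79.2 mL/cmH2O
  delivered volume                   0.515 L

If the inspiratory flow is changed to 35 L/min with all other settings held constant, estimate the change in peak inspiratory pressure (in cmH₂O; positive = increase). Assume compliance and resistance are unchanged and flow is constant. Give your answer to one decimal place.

Flow: 64 L/min ÷ 60 = 1.0667 L/s.
New flow: 35 L/min ÷ 60 = 0.5833 L/s.
PIP = Vt/C + R·V̇ + PEEP (constant-flow equation of motion).
Only the resistive term changes: ΔPIP = R × ΔV̇ = 17.3 × (0.5833 − 1.0667) = 17.3 × -0.4834 = -8.363 cmH2O.

-8.4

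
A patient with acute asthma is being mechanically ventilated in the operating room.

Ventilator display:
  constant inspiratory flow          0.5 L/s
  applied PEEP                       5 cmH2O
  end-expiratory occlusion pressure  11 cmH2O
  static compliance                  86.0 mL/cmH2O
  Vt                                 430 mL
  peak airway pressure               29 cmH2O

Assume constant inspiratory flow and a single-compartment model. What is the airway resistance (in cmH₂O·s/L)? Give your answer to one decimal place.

26.0

Total PEEP = 11 cmH2O (set 5 + intrinsic 6); this is the baseline alveolar pressure.
Equation of motion (constant flow): PIP = Vt/C + R·V̇ + PEEP.
R·V̇ = PIP − Vt/C − PEEP = 29 − 430/86.0 − 11 = 29 − 5.0 − 11 = 13.0 cmH2O.
R = 13.0 / 0.5 = 26.0 cmH2O·s/L.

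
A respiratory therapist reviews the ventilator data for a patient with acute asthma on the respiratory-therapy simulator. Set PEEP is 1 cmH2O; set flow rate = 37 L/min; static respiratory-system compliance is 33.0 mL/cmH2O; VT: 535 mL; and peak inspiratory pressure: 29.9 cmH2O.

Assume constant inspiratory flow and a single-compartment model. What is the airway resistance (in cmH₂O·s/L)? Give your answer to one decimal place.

20.6

Flow: 37 L/min ÷ 60 = 0.6167 L/s.
Equation of motion (constant flow): PIP = Vt/C + R·V̇ + PEEP.
R·V̇ = PIP − Vt/C − PEEP = 29.9 − 535/33.0 − 1 = 29.9 − 16.212 − 1 = 12.688 cmH2O.
R = 12.688 / 0.6167 = 20.574 cmH2O·s/L.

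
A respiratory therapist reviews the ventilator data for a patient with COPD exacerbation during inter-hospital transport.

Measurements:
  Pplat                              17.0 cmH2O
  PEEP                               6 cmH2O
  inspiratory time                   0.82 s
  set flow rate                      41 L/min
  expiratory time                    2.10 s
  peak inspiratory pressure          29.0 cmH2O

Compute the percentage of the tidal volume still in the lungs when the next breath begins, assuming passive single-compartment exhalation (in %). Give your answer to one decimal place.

Flow: 41 L/min ÷ 60 = 0.6833 L/s.
Vt = flow × Ti = 0.6833 L/s × 0.82 s × 1000 mL/L = 560.31 mL.
R = (PIP − Pplat)/V̇ = (29.0 − 17.0) / 0.6833 = 12.0/0.6833 = 17.562 cmH2O·s/L.
C = Vt/(Pplat − PEEP) = 560.31 / (17.0 − 6) = 560.31/11.0 = 50.937 mL/cmH2O.
τ = R × C = 17.562 × 0.05094 L/cmH2O = 0.8946 s.
Fraction remaining at end-expiration = e^(−Te/τ) = e^(−2.10/0.8946) = 0.09562 → 9.562%.

9.6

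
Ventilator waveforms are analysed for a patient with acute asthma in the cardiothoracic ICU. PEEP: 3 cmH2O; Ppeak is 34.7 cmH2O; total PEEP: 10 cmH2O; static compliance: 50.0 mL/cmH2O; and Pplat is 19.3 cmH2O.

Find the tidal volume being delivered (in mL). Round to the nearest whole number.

End-expiratory occlusion gives total PEEP = 10 cmH2O (intrinsic PEEP = 10 − 3 = 7). Use total PEEP for the elastic gradient.
Vt = Cstat × (Pplat − PEEPtotal) = 50.0 × (19.3 − 10) = 50.0 × 9.3 = 465.0 mL.

465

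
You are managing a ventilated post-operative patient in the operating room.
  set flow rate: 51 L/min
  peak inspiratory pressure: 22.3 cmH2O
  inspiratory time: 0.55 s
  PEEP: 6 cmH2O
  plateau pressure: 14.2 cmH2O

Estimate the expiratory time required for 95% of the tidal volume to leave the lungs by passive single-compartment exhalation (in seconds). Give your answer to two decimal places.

1.63

Flow: 51 L/min ÷ 60 = 0.85 L/s.
Vt = flow × Ti = 0.85 L/s × 0.55 s × 1000 mL/L = 467.5 mL.
R = (PIP − Pplat)/V̇ = (22.3 − 14.2) / 0.85 = 8.1/0.85 = 9.529 cmH2O·s/L.
C = Vt/(Pplat − PEEP) = 467.5 / (14.2 − 6) = 467.5/8.2 = 57.012 mL/cmH2O.
τ = R × C = 9.529 × 0.05701 L/cmH2O = 0.5432 s.
t = −τ·ln(1 − 0.95) = −0.5432·ln(0.05) = 1.627 s.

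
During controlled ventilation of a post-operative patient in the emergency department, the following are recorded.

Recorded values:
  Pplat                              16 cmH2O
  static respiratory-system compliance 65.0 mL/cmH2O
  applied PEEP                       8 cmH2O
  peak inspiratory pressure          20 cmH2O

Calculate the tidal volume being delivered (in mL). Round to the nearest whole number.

Vt = Cstat × (Pplat − PEEP) = 65.0 × (16 − 8) = 65.0 × 8.0 = 520.0 mL.

520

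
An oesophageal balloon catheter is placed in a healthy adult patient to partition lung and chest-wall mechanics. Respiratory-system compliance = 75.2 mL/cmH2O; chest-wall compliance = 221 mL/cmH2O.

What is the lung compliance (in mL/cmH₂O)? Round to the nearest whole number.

1/CL = 1/Crs − 1/Ccw.
1/CL = 1/75.2 − 1/221 = 0.008773.
CL = 113.99 mL/cmH2O.

114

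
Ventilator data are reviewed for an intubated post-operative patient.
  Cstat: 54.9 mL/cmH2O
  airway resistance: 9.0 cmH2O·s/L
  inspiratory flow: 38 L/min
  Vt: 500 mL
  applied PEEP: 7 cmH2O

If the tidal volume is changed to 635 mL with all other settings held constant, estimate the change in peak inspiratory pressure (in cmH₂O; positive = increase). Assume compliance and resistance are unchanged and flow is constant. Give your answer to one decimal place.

2.5

PIP = Vt/C + R·V̇ + PEEP (constant-flow equation of motion).
Only the elastic term changes: ΔPIP = ΔVt / C = (635 − 500) / 54.9 = 2.459 cmH2O.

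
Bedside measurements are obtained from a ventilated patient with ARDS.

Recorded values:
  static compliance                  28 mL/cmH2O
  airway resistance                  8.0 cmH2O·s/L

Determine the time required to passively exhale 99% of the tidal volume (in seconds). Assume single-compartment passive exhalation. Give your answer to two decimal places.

τ = R × C = 8.0 × 28 mL/cmH2O = 8.0 × 0.028 L/cmH2O = 0.224 s.
Exhaled fraction f = 1 − e^(−t/τ) → t = −τ·ln(1 − f) = −0.224·ln(0.01) = 1.032 s.

1.03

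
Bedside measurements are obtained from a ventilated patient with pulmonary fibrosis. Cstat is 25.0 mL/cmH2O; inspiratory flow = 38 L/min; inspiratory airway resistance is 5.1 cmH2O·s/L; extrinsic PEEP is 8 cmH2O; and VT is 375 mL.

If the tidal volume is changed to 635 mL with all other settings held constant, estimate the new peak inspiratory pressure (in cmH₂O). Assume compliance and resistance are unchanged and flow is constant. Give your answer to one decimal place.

36.6

Flow: 38 L/min ÷ 60 = 0.6333 L/s.
PIP = Vt/C + R·V̇ + PEEP (constant-flow equation of motion).
Only the elastic term changes: ΔPIP = ΔVt / C = (635 − 375) / 25.0 = 10.4 cmH2O.
Original PIP = 375/25.0 + 5.1×0.6333 + 8 = 26.23 cmH2O; new PIP = 26.23 + (10.4) = 36.63 cmH2O.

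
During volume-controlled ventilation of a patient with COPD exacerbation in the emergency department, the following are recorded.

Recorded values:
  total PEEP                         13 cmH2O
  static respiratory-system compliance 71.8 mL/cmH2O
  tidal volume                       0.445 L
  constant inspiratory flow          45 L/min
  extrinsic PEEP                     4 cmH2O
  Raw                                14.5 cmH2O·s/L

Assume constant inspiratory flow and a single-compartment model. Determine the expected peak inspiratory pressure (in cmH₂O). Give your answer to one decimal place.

30.1

Flow: 45 L/min ÷ 60 = 0.75 L/s.
Total PEEP = 13 cmH2O (set 4 + intrinsic 9); this is the baseline alveolar pressure.
Equation of motion (constant flow): PIP = Vt/C + R·V̇ + PEEP.
PIP = 445/71.8 + 14.5×0.75 + 13 = 6.198 + 10.875 + 13 = 30.073 cmH2O.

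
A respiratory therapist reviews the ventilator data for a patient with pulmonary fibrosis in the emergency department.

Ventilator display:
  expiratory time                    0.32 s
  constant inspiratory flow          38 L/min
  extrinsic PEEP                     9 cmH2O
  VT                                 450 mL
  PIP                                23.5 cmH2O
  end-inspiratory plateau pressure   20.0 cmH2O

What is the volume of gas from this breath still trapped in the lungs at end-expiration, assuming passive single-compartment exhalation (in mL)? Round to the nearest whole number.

109

Flow: 38 L/min ÷ 60 = 0.6333 L/s.
R = (PIP − Pplat)/V̇ = (23.5 − 20.0) / 0.6333 = 3.5/0.6333 = 5.527 cmH2O·s/L.
C = Vt/(Pplat − PEEP) = 450.0 / (20.0 − 9) = 450.0/11.0 = 40.909 mL/cmH2O.
τ = R × C = 5.527 × 0.04091 L/cmH2O = 0.2261 s.
Fraction remaining = e^(−Te/τ) = e^(−0.32/0.2261) = 0.2429.
Trapped volume = 450.0 × 0.2429 = 109.31 mL.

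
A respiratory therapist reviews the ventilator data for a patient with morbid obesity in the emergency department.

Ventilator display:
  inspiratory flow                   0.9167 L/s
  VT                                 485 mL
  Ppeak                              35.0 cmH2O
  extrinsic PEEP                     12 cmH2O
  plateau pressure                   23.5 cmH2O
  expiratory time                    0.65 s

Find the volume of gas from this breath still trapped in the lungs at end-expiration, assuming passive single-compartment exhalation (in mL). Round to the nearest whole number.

142

R = (PIP − Pplat)/V̇ = (35.0 − 23.5) / 0.9167 = 11.5/0.9167 = 12.545 cmH2O·s/L.
C = Vt/(Pplat − PEEP) = 485.0 / (23.5 − 12) = 485.0/11.5 = 42.174 mL/cmH2O.
τ = R × C = 12.545 × 0.04217 L/cmH2O = 0.529 s.
Fraction remaining = e^(−Te/τ) = e^(−0.65/0.529) = 0.2927.
Trapped volume = 485.0 × 0.2927 = 141.96 mL.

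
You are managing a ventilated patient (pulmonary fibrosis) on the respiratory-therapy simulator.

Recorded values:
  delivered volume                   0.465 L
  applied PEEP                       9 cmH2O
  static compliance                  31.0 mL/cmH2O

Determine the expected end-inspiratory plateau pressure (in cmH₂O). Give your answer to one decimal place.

Pplat = PEEP + Vt / Cstat = 9 + 465 / 31.0 = 9 + 15.0 = 24.0 cmH2O.

24.0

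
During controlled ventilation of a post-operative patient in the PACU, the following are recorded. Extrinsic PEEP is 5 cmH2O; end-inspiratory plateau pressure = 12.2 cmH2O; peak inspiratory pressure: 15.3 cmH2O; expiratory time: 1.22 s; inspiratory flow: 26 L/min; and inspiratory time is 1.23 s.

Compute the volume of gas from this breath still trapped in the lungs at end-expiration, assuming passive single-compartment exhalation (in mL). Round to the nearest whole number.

Flow: 26 L/min ÷ 60 = 0.4333 L/s.
Vt = flow × Ti = 0.4333 L/s × 1.23 s × 1000 mL/L = 532.96 mL.
R = (PIP − Pplat)/V̇ = (15.3 − 12.2) / 0.4333 = 3.1/0.4333 = 7.154 cmH2O·s/L.
C = Vt/(Pplat − PEEP) = 532.96 / (12.2 − 5) = 532.96/7.2 = 74.022 mL/cmH2O.
τ = R × C = 7.154 × 0.07402 L/cmH2O = 0.5295 s.
Fraction remaining = e^(−Te/τ) = e^(−1.22/0.5295) = 0.09985.
Trapped volume = 532.96 × 0.09985 = 53.216 mL.

53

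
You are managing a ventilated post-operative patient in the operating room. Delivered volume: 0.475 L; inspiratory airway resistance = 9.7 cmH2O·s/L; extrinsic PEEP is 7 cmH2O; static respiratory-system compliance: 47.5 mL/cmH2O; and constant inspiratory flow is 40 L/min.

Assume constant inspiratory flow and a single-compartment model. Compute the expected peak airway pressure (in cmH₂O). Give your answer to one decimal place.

23.5

Flow: 40 L/min ÷ 60 = 0.6667 L/s.
Equation of motion (constant flow): PIP = Vt/C + R·V̇ + PEEP.
PIP = 475/47.5 + 9.7×0.6667 + 7 = 10.0 + 6.467 + 7 = 23.467 cmH2O.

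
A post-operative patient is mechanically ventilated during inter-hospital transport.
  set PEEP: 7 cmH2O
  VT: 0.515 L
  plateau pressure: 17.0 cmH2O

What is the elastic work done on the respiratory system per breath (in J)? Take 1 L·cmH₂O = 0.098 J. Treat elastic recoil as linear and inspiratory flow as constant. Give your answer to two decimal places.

0.25

Elastic work ≈ ½ × (Pplat − PEEP) × Vt = 0.5 × (17.0 − 7) × 0.515 L = 0.5 × 10.0 × 0.515 = 2.575 L·cmH2O.
× 0.098 J/(L·cmH2O) → 0.2524 J.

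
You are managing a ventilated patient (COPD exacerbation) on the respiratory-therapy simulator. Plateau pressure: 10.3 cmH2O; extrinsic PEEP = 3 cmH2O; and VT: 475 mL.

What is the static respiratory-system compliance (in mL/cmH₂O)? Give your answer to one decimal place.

Cstat = Vt / (Pplat − PEEP) = 475 / (10.3 − 3) = 475 / 7.3 = 65.068 mL/cmH2O.

65.1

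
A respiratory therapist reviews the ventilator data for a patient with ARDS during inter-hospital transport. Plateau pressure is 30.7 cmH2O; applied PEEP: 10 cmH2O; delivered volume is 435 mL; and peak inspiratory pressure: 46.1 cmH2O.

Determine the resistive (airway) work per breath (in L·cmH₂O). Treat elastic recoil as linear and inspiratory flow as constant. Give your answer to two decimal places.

With constant inspiratory flow the resistive pressure is constant at PIP − Pplat = 46.1 − 30.7 = 15.4 cmH2O, so resistive work = 15.4 × 0.435 = 6.699 L·cmH2O.

6.70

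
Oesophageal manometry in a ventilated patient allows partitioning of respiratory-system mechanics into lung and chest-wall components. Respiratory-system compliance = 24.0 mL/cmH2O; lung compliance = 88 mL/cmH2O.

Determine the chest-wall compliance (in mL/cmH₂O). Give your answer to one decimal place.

1/Ccw = 1/Crs − 1/CL.
1/Ccw = 1/24.0 − 1/88 = 0.0303.
Ccw = 33.003 mL/cmH2O.

33.0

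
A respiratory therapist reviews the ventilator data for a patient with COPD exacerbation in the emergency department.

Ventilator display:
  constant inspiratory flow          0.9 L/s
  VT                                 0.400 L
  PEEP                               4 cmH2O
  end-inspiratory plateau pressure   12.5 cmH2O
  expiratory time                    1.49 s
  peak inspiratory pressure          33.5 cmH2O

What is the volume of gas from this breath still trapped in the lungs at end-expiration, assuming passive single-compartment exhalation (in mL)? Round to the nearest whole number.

R = (PIP − Pplat)/V̇ = (33.5 − 12.5) / 0.9 = 21.0/0.9 = 23.333 cmH2O·s/L.
C = Vt/(Pplat − PEEP) = 400.0 / (12.5 − 4) = 400.0/8.5 = 47.059 mL/cmH2O.
τ = R × C = 23.333 × 0.04706 L/cmH2O = 1.098 s.
Fraction remaining = e^(−Te/τ) = e^(−1.49/1.098) = 0.2574.
Trapped volume = 400.0 × 0.2574 = 102.96 mL.

103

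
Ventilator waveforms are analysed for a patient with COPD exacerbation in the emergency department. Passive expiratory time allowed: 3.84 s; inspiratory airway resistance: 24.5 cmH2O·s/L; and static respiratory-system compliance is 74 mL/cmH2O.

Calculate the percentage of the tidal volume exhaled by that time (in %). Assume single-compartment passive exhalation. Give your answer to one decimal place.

88.0

τ = R × C = 24.5 × 74 mL/cmH2O = 24.5 × 0.074 L/cmH2O = 1.813 s.
Passive exhalation: V(t)/V₀ = e^(−t/τ) = e^(−3.84/1.813) = 0.1203.
Fraction exhaled = 1 − 0.1203 = 0.8797 → 87.97%.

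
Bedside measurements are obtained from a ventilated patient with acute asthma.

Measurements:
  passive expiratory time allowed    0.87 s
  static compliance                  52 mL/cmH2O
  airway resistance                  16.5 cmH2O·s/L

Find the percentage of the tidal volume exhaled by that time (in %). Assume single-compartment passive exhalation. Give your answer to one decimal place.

63.7

τ = R × C = 16.5 × 52 mL/cmH2O = 16.5 × 0.052 L/cmH2O = 0.858 s.
Passive exhalation: V(t)/V₀ = e^(−t/τ) = e^(−0.87/0.858) = 0.3628.
Fraction exhaled = 1 − 0.3628 = 0.6372 → 63.72%.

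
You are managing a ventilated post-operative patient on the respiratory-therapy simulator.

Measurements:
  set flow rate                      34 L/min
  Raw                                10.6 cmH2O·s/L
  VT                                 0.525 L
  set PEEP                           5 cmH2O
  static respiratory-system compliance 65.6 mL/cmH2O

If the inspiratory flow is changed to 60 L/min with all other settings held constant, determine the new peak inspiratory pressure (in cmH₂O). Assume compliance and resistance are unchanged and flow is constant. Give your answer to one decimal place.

Flow: 34 L/min ÷ 60 = 0.5667 L/s.
New flow: 60 L/min ÷ 60 = 1 L/s.
PIP = Vt/C + R·V̇ + PEEP (constant-flow equation of motion).
Only the resistive term changes: ΔPIP = R × ΔV̇ = 10.6 × (1 − 0.5667) = 10.6 × 0.4333 = 4.593 cmH2O.
Original PIP = 525/65.6 + 10.6×0.5667 + 5 = 19.01 cmH2O; new PIP = 19.01 + (4.593) = 23.603 cmH2O.

23.6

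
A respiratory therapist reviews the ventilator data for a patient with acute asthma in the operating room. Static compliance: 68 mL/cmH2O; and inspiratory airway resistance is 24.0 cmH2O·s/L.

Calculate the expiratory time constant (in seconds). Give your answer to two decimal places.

1.63

τ = R × C = 24.0 × 68 mL/cmH2O = 24.0 × 0.068 L/cmH2O = 1.632 s.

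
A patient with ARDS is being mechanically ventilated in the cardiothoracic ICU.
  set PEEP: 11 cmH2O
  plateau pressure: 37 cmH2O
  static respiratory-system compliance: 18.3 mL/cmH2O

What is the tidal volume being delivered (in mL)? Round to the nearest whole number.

476

Vt = Cstat × (Pplat − PEEP) = 18.3 × (37 − 11) = 18.3 × 26.0 = 475.8 mL.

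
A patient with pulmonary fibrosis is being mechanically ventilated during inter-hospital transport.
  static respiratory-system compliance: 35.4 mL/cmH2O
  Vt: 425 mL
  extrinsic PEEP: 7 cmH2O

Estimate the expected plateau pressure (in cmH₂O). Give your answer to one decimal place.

Pplat = PEEP + Vt / Cstat = 7 + 425 / 35.4 = 7 + 12.006 = 19.006 cmH2O.

19.0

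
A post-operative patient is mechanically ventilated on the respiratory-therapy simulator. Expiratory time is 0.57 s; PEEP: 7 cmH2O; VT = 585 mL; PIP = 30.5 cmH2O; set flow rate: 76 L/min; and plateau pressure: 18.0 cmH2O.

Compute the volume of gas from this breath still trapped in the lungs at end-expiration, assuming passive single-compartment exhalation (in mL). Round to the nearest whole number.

197

Flow: 76 L/min ÷ 60 = 1.2667 L/s.
R = (PIP − Pplat)/V̇ = (30.5 − 18.0) / 1.2667 = 12.5/1.2667 = 9.868 cmH2O·s/L.
C = Vt/(Pplat − PEEP) = 585.0 / (18.0 − 7) = 585.0/11.0 = 53.182 mL/cmH2O.
τ = R × C = 9.868 × 0.05318 L/cmH2O = 0.5248 s.
Fraction remaining = e^(−Te/τ) = e^(−0.57/0.5248) = 0.3375.
Trapped volume = 585.0 × 0.3375 = 197.44 mL.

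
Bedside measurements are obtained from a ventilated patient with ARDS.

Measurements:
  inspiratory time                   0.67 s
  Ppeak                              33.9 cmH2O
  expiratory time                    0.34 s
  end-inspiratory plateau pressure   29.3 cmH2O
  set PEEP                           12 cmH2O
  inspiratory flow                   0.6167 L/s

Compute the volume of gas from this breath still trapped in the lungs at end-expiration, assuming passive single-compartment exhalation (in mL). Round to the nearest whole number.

Vt = flow × Ti = 0.6167 L/s × 0.67 s × 1000 mL/L = 413.19 mL.
R = (PIP − Pplat)/V̇ = (33.9 − 29.3) / 0.6167 = 4.6/0.6167 = 7.459 cmH2O·s/L.
C = Vt/(Pplat − PEEP) = 413.19 / (29.3 − 12) = 413.19/17.3 = 23.884 mL/cmH2O.
τ = R × C = 7.459 × 0.02388 L/cmH2O = 0.1781 s.
Fraction remaining = e^(−Te/τ) = e^(−0.34/0.1781) = 0.1482.
Trapped volume = 413.19 × 0.1482 = 61.235 mL.

61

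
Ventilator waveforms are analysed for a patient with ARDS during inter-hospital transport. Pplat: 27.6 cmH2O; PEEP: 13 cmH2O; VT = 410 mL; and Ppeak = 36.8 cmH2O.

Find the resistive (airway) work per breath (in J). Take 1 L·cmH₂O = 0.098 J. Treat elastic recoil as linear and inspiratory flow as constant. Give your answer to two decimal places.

With constant inspiratory flow the resistive pressure is constant at PIP − Pplat = 36.8 − 27.6 = 9.2 cmH2O, so resistive work = 9.2 × 0.410 = 3.772 L·cmH2O.
× 0.098 J/(L·cmH2O) → 0.3697 J.

0.37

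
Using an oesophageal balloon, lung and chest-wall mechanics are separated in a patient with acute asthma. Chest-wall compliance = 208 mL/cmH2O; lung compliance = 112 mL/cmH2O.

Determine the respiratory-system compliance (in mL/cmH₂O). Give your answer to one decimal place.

Lung and chest wall are elastances in series: 1/Crs = 1/CL + 1/Ccw.
1/Crs = 1/112 + 1/208 = 0.01374.
Crs = 72.78 mL/cmH2O.

72.8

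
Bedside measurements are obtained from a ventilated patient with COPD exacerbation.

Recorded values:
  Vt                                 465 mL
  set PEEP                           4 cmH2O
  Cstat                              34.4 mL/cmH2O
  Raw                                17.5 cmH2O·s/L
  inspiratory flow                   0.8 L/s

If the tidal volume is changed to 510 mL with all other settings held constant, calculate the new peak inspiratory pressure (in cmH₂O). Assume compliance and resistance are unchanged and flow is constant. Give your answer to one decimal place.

PIP = Vt/C + R·V̇ + PEEP (constant-flow equation of motion).
Only the elastic term changes: ΔPIP = ΔVt / C = (510 − 465) / 34.4 = 1.308 cmH2O.
Original PIP = 465/34.4 + 17.5×0.8 + 4 = 31.517 cmH2O; new PIP = 31.517 + (1.308) = 32.825 cmH2O.

32.8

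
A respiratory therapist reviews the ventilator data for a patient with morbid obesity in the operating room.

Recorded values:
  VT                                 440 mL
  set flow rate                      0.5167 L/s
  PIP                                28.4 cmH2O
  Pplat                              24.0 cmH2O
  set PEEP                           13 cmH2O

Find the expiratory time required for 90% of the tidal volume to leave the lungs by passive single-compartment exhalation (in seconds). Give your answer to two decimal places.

R = (PIP − Pplat)/V̇ = (28.4 − 24.0) / 0.5167 = 4.4/0.5167 = 8.516 cmH2O·s/L.
C = Vt/(Pplat − PEEP) = 440.0 / (24.0 − 13) = 440.0/11.0 = 40.0 mL/cmH2O.
τ = R × C = 8.516 × 0.04 L/cmH2O = 0.3406 s.
t = −τ·ln(1 − 0.90) = −0.3406·ln(0.1) = 0.7843 s.

0.78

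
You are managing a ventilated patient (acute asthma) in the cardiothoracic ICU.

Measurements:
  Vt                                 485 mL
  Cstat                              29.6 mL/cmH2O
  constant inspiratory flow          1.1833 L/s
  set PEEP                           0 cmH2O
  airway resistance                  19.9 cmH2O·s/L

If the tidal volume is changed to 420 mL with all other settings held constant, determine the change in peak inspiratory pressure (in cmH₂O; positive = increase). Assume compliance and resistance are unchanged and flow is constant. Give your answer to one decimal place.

PIP = Vt/C + R·V̇ + PEEP (constant-flow equation of motion).
Only the elastic term changes: ΔPIP = ΔVt / C = (420 − 485) / 29.6 = -2.196 cmH2O.

-2.2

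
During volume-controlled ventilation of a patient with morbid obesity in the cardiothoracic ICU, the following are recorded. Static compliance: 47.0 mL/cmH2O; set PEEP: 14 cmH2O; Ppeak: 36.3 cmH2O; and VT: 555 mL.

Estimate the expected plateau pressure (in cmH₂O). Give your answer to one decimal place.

25.8

Pplat = PEEP + Vt / Cstat = 14 + 555 / 47.0 = 14 + 11.809 = 25.809 cmH2O.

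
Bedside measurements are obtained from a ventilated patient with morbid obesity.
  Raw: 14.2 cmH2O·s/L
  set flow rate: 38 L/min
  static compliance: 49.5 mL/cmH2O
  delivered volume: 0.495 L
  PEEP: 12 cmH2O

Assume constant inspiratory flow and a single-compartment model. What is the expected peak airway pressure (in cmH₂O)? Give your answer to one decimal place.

31.0

Flow: 38 L/min ÷ 60 = 0.6333 L/s.
Equation of motion (constant flow): PIP = Vt/C + R·V̇ + PEEP.
PIP = 495/49.5 + 14.2×0.6333 + 12 = 10.0 + 8.993 + 12 = 30.993 cmH2O.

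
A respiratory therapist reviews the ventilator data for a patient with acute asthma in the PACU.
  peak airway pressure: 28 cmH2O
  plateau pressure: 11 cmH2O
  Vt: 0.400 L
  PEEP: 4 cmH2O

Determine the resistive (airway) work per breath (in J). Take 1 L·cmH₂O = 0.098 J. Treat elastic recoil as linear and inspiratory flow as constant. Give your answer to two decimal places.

With constant inspiratory flow the resistive pressure is constant at PIP − Pplat = 28 − 11 = 17.0 cmH2O, so resistive work = 17.0 × 0.400 = 6.8 L·cmH2O.
× 0.098 J/(L·cmH2O) → 0.6664 J.

0.67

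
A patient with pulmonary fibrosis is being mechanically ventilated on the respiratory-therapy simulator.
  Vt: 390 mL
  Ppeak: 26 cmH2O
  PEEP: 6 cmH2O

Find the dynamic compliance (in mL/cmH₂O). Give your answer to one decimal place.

19.5

Dynamic compliance = Vt / (PIP − PEEP) = 390 / (26 − 6) = 390 / 20.0 = 19.5 mL/cmH2O.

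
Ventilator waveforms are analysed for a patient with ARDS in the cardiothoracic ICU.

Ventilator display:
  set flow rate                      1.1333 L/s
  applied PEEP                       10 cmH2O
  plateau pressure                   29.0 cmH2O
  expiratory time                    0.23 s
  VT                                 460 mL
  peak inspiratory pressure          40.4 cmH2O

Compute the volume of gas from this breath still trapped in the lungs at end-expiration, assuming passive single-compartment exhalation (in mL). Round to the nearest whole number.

R = (PIP − Pplat)/V̇ = (40.4 − 29.0) / 1.1333 = 11.4/1.1333 = 10.059 cmH2O·s/L.
C = Vt/(Pplat − PEEP) = 460.0 / (29.0 − 10) = 460.0/19.0 = 24.211 mL/cmH2O.
τ = R × C = 10.059 × 0.02421 L/cmH2O = 0.2435 s.
Fraction remaining = e^(−Te/τ) = e^(−0.23/0.2435) = 0.3889.
Trapped volume = 460.0 × 0.3889 = 178.89 mL.

179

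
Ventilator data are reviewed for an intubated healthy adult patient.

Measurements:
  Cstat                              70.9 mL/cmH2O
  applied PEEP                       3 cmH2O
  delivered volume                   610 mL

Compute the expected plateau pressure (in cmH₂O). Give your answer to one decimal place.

Pplat = PEEP + Vt / Cstat = 3 + 610 / 70.9 = 3 + 8.604 = 11.604 cmH2O.

11.6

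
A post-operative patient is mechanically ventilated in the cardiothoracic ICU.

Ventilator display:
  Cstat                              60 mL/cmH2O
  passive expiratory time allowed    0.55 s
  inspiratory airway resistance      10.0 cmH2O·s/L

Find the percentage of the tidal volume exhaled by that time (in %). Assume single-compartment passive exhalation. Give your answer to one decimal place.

60.0

τ = R × C = 10.0 × 60 mL/cmH2O = 10.0 × 0.060 L/cmH2O = 0.6 s.
Passive exhalation: V(t)/V₀ = e^(−t/τ) = e^(−0.55/0.6) = 0.3998.
Fraction exhaled = 1 − 0.3998 = 0.6002 → 60.02%.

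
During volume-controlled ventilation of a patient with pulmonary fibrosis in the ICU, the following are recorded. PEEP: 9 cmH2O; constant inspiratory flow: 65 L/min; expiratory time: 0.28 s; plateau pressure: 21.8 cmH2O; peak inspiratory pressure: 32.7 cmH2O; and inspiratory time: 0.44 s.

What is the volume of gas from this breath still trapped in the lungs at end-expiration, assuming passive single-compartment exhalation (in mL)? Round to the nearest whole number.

Flow: 65 L/min ÷ 60 = 1.0833 L/s.
Vt = flow × Ti = 1.0833 L/s × 0.44 s × 1000 mL/L = 476.65 mL.
R = (PIP − Pplat)/V̇ = (32.7 − 21.8) / 1.0833 = 10.9/1.0833 = 10.062 cmH2O·s/L.
C = Vt/(Pplat − PEEP) = 476.65 / (21.8 − 9) = 476.65/12.8 = 37.238 mL/cmH2O.
τ = R × C = 10.062 × 0.03724 L/cmH2O = 0.3747 s.
Fraction remaining = e^(−Te/τ) = e^(−0.28/0.3747) = 0.4737.
Trapped volume = 476.65 × 0.4737 = 225.79 mL.

226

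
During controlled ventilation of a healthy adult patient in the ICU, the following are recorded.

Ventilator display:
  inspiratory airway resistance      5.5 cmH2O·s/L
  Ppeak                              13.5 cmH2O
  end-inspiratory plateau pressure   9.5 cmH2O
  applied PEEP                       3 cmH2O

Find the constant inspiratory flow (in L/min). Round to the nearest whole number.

44

flow = (PIP − Pplat) / Raw = (13.5 − 9.5) / 5.5 = 0.7273 L/s × 60 = 43.638 L/min.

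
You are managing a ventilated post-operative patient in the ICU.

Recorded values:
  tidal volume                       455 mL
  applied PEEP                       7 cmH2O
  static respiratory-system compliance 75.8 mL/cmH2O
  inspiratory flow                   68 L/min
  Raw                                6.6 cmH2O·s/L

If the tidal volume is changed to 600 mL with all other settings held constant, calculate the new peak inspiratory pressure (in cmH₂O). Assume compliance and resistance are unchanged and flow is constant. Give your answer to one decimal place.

Flow: 68 L/min ÷ 60 = 1.1333 L/s.
PIP = Vt/C + R·V̇ + PEEP (constant-flow equation of motion).
Only the elastic term changes: ΔPIP = ΔVt / C = (600 − 455) / 75.8 = 1.913 cmH2O.
Original PIP = 455/75.8 + 6.6×1.1333 + 7 = 20.482 cmH2O; new PIP = 20.482 + (1.913) = 22.395 cmH2O.

22.4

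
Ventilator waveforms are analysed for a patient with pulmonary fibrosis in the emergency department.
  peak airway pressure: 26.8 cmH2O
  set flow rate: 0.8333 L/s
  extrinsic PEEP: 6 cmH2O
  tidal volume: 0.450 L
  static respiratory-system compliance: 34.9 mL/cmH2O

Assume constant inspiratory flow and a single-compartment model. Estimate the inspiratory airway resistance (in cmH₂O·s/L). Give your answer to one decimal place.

Equation of motion (constant flow): PIP = Vt/C + R·V̇ + PEEP.
R·V̇ = PIP − Vt/C − PEEP = 26.8 − 450/34.9 − 6 = 26.8 − 12.894 − 6 = 7.906 cmH2O.
R = 7.906 / 0.8333 = 9.488 cmH2O·s/L.

9.5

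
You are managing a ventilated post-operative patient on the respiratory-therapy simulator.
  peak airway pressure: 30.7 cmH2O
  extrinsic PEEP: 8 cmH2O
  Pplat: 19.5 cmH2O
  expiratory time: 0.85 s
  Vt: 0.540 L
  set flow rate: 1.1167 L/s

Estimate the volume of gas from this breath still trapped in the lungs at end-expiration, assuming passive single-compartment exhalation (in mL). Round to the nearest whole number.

R = (PIP − Pplat)/V̇ = (30.7 − 19.5) / 1.1167 = 11.2/1.1167 = 10.03 cmH2O·s/L.
C = Vt/(Pplat − PEEP) = 540.0 / (19.5 − 8) = 540.0/11.5 = 46.957 mL/cmH2O.
τ = R × C = 10.03 × 0.04696 L/cmH2O = 0.471 s.
Fraction remaining = e^(−Te/τ) = e^(−0.85/0.471) = 0.1645.
Trapped volume = 540.0 × 0.1645 = 88.83 mL.

89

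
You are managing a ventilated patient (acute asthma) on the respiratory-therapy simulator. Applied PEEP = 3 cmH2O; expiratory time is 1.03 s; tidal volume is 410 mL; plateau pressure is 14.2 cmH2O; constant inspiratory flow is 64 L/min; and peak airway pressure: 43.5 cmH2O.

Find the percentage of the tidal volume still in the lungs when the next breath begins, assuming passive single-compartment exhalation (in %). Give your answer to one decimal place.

35.9

Flow: 64 L/min ÷ 60 = 1.0667 L/s.
R = (PIP − Pplat)/V̇ = (43.5 − 14.2) / 1.0667 = 29.3/1.0667 = 27.468 cmH2O·s/L.
C = Vt/(Pplat − PEEP) = 410.0 / (14.2 − 3) = 410.0/11.2 = 36.607 mL/cmH2O.
τ = R × C = 27.468 × 0.03661 L/cmH2O = 1.006 s.
Fraction remaining at end-expiration = e^(−Te/τ) = e^(−1.03/1.006) = 0.3592 → 35.92%.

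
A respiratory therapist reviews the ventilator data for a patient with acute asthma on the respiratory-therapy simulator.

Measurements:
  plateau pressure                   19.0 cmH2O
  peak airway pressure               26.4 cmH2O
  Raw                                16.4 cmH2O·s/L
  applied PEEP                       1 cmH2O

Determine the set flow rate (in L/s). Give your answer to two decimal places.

flow = (PIP − Pplat) / Raw = 7.4 / 16.4 = 0.4512 L/s.

0.45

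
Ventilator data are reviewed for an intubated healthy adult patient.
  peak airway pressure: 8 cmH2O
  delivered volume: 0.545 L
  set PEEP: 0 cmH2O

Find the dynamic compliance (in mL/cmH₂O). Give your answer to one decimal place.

68.1

Dynamic compliance = Vt / (PIP − PEEP) = 545 / (8 − 0) = 545 / 8.0 = 68.125 mL/cmH2O.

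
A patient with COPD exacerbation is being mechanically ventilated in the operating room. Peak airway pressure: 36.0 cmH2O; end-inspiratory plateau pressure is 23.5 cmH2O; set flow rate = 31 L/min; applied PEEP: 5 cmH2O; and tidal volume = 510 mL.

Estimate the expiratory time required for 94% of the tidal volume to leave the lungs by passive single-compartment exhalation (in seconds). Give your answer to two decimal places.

Flow: 31 L/min ÷ 60 = 0.5167 L/s.
R = (PIP − Pplat)/V̇ = (36.0 − 23.5) / 0.5167 = 12.5/0.5167 = 24.192 cmH2O·s/L.
C = Vt/(Pplat − PEEP) = 510.0 / (23.5 − 5) = 510.0/18.5 = 27.568 mL/cmH2O.
τ = R × C = 24.192 × 0.02757 L/cmH2O = 0.667 s.
t = −τ·ln(1 − 0.94) = −0.667·ln(0.06) = 1.877 s.

1.88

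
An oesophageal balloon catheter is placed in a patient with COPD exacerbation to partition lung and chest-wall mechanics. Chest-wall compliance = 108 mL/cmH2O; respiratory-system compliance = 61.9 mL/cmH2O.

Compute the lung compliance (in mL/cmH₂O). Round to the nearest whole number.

145

1/CL = 1/Crs − 1/Ccw.
1/CL = 1/61.9 − 1/108 = 0.006896.
CL = 145.01 mL/cmH2O.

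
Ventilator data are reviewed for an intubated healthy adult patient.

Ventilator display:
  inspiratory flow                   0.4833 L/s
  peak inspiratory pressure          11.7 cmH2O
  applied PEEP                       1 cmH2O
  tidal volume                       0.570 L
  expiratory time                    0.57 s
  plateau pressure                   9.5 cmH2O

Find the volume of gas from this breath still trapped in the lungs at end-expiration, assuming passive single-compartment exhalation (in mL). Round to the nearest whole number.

88

R = (PIP − Pplat)/V̇ = (11.7 − 9.5) / 0.4833 = 2.2/0.4833 = 4.552 cmH2O·s/L.
C = Vt/(Pplat − PEEP) = 570.0 / (9.5 − 1) = 570.0/8.5 = 67.059 mL/cmH2O.
τ = R × C = 4.552 × 0.06706 L/cmH2O = 0.3053 s.
Fraction remaining = e^(−Te/τ) = e^(−0.57/0.3053) = 0.1546.
Trapped volume = 570.0 × 0.1546 = 88.122 mL.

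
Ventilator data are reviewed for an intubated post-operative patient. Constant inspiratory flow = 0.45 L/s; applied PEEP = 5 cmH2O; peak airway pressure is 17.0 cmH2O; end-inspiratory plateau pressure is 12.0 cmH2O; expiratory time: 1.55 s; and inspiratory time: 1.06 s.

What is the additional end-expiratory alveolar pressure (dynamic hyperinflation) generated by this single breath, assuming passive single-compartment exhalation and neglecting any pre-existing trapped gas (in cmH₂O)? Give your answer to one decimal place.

0.9

Vt = flow × Ti = 0.45 L/s × 1.06 s × 1000 mL/L = 477.0 mL.
R = (PIP − Pplat)/V̇ = (17.0 − 12.0) / 0.45 = 5.0/0.45 = 11.111 cmH2O·s/L.
C = Vt/(Pplat − PEEP) = 477.0 / (12.0 − 5) = 477.0/7.0 = 68.143 mL/cmH2O.
τ = R × C = 11.111 × 0.06814 L/cmH2O = 0.7571 s.
Fraction remaining = e^(−Te/τ) = e^(−1.55/0.7571) = 0.1291; trapped volume = 477.0 × 0.1291 = 61.581 mL.
Additional alveolar pressure from trapping ≈ V_trapped / C = 61.581 / 68.143 = 0.9037 cmH2O.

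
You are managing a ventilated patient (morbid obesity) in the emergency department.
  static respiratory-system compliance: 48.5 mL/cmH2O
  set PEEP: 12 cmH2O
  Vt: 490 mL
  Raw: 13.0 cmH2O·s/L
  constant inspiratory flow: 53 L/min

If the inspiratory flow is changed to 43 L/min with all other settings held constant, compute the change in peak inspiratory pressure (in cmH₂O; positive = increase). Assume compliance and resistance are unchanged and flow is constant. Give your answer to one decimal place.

-2.2

Flow: 53 L/min ÷ 60 = 0.8833 L/s.
New flow: 43 L/min ÷ 60 = 0.7167 L/s.
PIP = Vt/C + R·V̇ + PEEP (constant-flow equation of motion).
Only the resistive term changes: ΔPIP = R × ΔV̇ = 13.0 × (0.7167 − 0.8833) = 13.0 × -0.1666 = -2.166 cmH2O.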